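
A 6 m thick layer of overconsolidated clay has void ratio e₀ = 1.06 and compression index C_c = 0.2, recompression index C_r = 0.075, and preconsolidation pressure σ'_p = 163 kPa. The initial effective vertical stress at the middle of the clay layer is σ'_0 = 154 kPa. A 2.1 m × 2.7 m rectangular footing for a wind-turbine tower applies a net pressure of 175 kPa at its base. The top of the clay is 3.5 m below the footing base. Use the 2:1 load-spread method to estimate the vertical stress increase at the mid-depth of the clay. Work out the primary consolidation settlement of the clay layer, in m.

Mid-depth of clay below the footing base: z = 3.5 + 6/2 = 6.5 m.
Stress increase at mid-clay by the 2:1 spreading method:
Δσ = qBL/((B+z)(L+z)) = 175×2.1×2.7/((2.1+6.5)(2.7+6.5)) = 12.541 kPa
Final effective stress: σ'_f = 154 + 12.541 = 166.54 kPa.
σ'_f = 166.54 > σ'_p = 163 kPa, so the stress path crosses the preconsolidation pressure — recompression up to σ'_p, then virgin compression beyond:
S_c = H/(1+e₀)·[C_r·log₁₀(σ'_p/σ'_0) + C_c·log₁₀(σ'_f/σ'_p)]
    = 6/2.06 × [0.075×log₁₀(163/154) + 0.2×log₁₀(166.54/163)]
    = 2.9126 × [0.00185 + 0.0018662] = 0.01082 m

S_c ≈ 0.0108 m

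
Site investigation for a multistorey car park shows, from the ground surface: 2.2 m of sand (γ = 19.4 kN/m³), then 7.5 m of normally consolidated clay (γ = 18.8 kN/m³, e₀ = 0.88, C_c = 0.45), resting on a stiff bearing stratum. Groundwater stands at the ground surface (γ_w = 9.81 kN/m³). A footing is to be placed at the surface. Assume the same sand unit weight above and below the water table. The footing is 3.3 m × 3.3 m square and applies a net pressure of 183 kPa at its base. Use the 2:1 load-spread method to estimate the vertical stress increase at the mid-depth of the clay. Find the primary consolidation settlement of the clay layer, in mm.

Mid-depth of clay below the ground surface: z = 2.2 + 7.5/2 = 5.95 m.
Total vertical stress at mid-clay: σ_v = 19.4×2.2 + 18.8×3.75 = 113.18 kPa.
Pore pressure: u = 9.81×(5.95 − 0) = 58.37 kPa.
Initial effective stress: σ'_0 = σ_v − u = 113.18 − 58.37 = 54.81 kPa.
Stress increase at mid-clay by the 2:1 spreading method:
Δσ = qBL/((B+z)(L+z)) = 183×3.3×3.3/((3.3+5.95)(3.3+5.95)) = 23.291 kPa
Final effective stress: σ'_f = σ'_0 + Δσ = 54.81 + 23.291 = 78.101 kPa.
Normally consolidated clay, so the full stress increment lies on the virgin compression line:
S_c = C_c·H/(1+e₀)·log₁₀(σ'_f/σ'_0) = 0.45×7.5/(1+0.88)×log₁₀(78.101/54.81)
    = 1.7952 × 0.1538 = 0.2761 m

S_c ≈ 276 mm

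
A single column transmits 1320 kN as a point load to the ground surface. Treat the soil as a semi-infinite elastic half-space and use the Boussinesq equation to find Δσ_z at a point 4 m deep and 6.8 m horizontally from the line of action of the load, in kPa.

Δσ_z ≈ 1.32 kPa

Boussinesq vertical stress below a point load on an elastic half-space:
Δσ_z = 3P/(2πz²) · [1 + (r/z)²]^(−5/2)
r/z = 6.8/4 = 1.7; [1+(r/z)²]^(−5/2) = 0.033506.
Δσ_z = 3×1320/(2π×4²) × 0.033506 = 39.391 × 0.033506 = 1.32 kPa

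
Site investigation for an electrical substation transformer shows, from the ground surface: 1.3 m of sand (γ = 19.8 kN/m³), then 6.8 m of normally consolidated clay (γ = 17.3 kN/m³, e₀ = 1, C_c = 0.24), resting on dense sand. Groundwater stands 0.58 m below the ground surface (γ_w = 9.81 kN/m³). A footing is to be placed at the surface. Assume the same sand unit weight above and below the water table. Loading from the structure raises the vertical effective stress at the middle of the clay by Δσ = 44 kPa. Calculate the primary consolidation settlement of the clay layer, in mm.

S_c ≈ 245 mm

Mid-depth of clay below the ground surface: z = 1.3 + 6.8/2 = 4.7 m.
Total vertical stress at mid-clay: σ_v = 19.8×1.3 + 17.3×3.4 = 84.56 kPa.
Pore pressure: u = 9.81×(4.7 − 0.58) = 40.417 kPa.
Initial effective stress: σ'_0 = σ_v − u = 84.56 − 40.417 = 44.143 kPa.
Final effective stress: σ'_f = σ'_0 + Δσ = 44.143 + 44 = 88.143 kPa.
Normally consolidated clay, so the full stress increment lies on the virgin compression line:
S_c = C_c·H/(1+e₀)·log₁₀(σ'_f/σ'_0) = 0.24×6.8/(1+1)×log₁₀(88.143/44.143)
    = 0.816 × 0.30033 = 0.2451 m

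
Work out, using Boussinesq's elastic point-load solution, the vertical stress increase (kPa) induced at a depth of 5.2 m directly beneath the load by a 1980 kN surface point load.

Boussinesq vertical stress below a point load on an elastic half-space:
Δσ_z = 3P/(2πz²) · [1 + (r/z)²]^(−5/2)
r/z = 0/5.2 = 0; [1+(r/z)²]^(−5/2) = 1.
Δσ_z = 3×1980/(2π×5.2²) × 1 = 34.962 × 1 = 34.96 kPa

Δσ_z ≈ 35 kPa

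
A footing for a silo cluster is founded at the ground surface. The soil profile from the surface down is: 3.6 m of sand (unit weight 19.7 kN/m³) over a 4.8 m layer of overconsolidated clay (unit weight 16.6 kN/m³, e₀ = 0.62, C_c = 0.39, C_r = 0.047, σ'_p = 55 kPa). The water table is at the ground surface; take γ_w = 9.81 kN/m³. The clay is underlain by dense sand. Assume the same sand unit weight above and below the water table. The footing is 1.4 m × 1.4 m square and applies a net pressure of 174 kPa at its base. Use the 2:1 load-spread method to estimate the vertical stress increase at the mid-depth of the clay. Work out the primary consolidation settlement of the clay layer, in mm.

Mid-depth of clay below the ground surface: z = 3.6 + 4.8/2 = 6 m.
Total vertical stress at mid-clay: σ_v = 19.7×3.6 + 16.6×2.4 = 110.76 kPa.
Pore pressure: u = 9.81×(6 − 0) = 58.86 kPa.
Initial effective stress: σ'_0 = σ_v − u = 110.76 − 58.86 = 51.9 kPa.
Stress increase at mid-clay by the 2:1 spreading method:
Δσ = qBL/((B+z)(L+z)) = 174×1.4×1.4/((1.4+6)(1.4+6)) = 6.2279 kPa
Final effective stress: σ'_f = 51.9 + 6.2279 = 58.128 kPa.
σ'_f = 58.128 > σ'_p = 55 kPa, so the stress path crosses the preconsolidation pressure — recompression up to σ'_p, then virgin compression beyond:
S_c = H/(1+e₀)·[C_r·log₁₀(σ'_p/σ'_0) + C_c·log₁₀(σ'_f/σ'_p)]
    = 4.8/1.62 × [0.047×log₁₀(55/51.9) + 0.39×log₁₀(58.128/55)]
    = 2.963 × [0.0011842 + 0.0093688] = 0.03127 m

S_c ≈ 31.3 mm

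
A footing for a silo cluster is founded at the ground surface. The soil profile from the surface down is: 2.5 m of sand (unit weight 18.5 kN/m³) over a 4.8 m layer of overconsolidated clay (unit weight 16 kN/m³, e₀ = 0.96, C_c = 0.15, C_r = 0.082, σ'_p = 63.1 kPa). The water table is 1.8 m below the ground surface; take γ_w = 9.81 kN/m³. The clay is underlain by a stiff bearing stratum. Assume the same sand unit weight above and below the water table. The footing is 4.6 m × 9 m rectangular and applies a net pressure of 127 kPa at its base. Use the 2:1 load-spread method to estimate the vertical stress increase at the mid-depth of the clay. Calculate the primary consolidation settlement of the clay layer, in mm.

S_c ≈ 76.9 mm

Mid-depth of clay below the ground surface: z = 2.5 + 4.8/2 = 4.9 m.
Total vertical stress at mid-clay: σ_v = 18.5×2.5 + 16×2.4 = 84.65 kPa.
Pore pressure: u = 9.81×(4.9 − 1.8) = 30.411 kPa.
Initial effective stress: σ'_0 = σ_v − u = 84.65 − 30.411 = 54.239 kPa.
Stress increase at mid-clay by the 2:1 spreading method:
Δσ = qBL/((B+z)(L+z)) = 127×4.6×9/((4.6+4.9)(9+4.9)) = 39.817 kPa
Final effective stress: σ'_f = 54.239 + 39.817 = 94.056 kPa.
σ'_f = 94.056 > σ'_p = 63.1 kPa, so the stress path crosses the preconsolidation pressure — recompression up to σ'_p, then virgin compression beyond:
S_c = H/(1+e₀)·[C_r·log₁₀(σ'_p/σ'_0) + C_c·log₁₀(σ'_f/σ'_p)]
    = 4.8/1.96 × [0.082×log₁₀(63.1/54.239) + 0.15×log₁₀(94.056/63.1)]
    = 2.449 × [0.0053889 + 0.026004] = 0.07688 m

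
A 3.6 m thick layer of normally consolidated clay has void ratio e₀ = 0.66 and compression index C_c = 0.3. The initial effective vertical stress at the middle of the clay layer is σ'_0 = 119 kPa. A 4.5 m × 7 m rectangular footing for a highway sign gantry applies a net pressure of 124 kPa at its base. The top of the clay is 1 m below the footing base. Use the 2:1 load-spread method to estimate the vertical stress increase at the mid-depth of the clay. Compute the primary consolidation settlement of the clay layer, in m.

S_c ≈ 0.107 m

Mid-depth of clay below the footing base: z = 1 + 3.6/2 = 2.8 m.
Stress increase at mid-clay by the 2:1 spreading method:
Δσ = qBL/((B+z)(L+z)) = 124×4.5×7/((4.5+2.8)(7+2.8)) = 54.599 kPa
Final effective stress: σ'_f = σ'_0 + Δσ = 119 + 54.599 = 173.6 kPa.
Normally consolidated clay, so the full stress increment lies on the virgin compression line:
S_c = C_c·H/(1+e₀)·log₁₀(σ'_f/σ'_0) = 0.3×3.6/(1+0.66)×log₁₀(173.6/119)
    = 0.6506 × 0.164 = 0.1067 m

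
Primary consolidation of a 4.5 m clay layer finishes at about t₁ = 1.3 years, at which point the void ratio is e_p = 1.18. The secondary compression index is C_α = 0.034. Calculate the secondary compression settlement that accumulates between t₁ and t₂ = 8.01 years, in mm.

Secondary compression: S_s = C_α·H/(1+e_p)·log₁₀(t₂/t₁)
S_s = 0.034×4.5/(1+1.18)×log₁₀(8.01/1.3)
    = 0.07018 × 0.7897 = 0.05542 m

S_s ≈ 55.4 mm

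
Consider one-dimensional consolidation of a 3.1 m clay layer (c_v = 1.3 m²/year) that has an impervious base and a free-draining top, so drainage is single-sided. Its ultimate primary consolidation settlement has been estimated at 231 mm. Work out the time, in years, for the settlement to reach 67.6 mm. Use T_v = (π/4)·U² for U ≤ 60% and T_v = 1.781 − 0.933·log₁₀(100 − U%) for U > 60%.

Drainage path length: H_d = H = 3.1 m (single drainage).
U = S(t)/S_ult = 67.6/231 = 0.2926.
U ≤ 60%: T_v = (π/4)·U² = (π/4)×0.29264² = 0.06726.
t = T_v·H_d²/c_v = 0.06726×3.1²/1.3 = 0.4972 years.

t ≈ 0.497 years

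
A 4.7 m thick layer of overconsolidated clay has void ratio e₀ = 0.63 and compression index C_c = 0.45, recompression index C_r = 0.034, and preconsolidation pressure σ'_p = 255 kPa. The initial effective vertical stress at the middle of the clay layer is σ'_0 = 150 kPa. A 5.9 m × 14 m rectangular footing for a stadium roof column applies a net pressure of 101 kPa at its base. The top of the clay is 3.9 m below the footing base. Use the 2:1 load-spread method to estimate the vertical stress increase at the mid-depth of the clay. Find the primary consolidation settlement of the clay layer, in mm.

Mid-depth of clay below the footing base: z = 3.9 + 4.7/2 = 6.25 m.
Stress increase at mid-clay by the 2:1 spreading method:
Δσ = qBL/((B+z)(L+z)) = 101×5.9×14/((5.9+6.25)(14+6.25)) = 33.908 kPa
Final effective stress: σ'_f = 150 + 33.908 = 183.91 kPa.
σ'_f = 183.91 ≤ σ'_p = 255 kPa, so the clay remains overconsolidated and only the recompression index applies:
S_c = C_r·H/(1+e₀)·log₁₀(σ'_f/σ'_0) = 0.034×4.7/1.63×log₁₀(183.91/150)
    = 0.098036 × 0.088514 = 0.008678 m

S_c ≈ 8.68 mm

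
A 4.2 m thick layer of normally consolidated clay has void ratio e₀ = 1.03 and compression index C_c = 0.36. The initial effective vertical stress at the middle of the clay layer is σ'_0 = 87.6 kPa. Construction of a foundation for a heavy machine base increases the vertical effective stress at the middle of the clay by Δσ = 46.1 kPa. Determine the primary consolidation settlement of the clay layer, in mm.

S_c ≈ 137 mm

Final effective stress: σ'_f = σ'_0 + Δσ = 87.6 + 46.1 = 133.7 kPa.
Normally consolidated clay, so the full stress increment lies on the virgin compression line:
S_c = C_c·H/(1+e₀)·log₁₀(σ'_f/σ'_0) = 0.36×4.2/(1+1.03)×log₁₀(133.7/87.6)
    = 0.74483 × 0.18363 = 0.1368 m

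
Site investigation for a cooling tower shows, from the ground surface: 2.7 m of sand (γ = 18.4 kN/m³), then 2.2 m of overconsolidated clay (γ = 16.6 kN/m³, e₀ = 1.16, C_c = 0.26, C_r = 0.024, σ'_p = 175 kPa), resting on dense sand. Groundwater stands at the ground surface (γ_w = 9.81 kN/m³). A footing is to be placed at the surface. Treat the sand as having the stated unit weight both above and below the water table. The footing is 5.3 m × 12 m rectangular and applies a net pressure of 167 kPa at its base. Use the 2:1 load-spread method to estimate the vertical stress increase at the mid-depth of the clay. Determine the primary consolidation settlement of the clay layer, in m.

S_c ≈ 0.013 m

Mid-depth of clay below the ground surface: z = 2.7 + 2.2/2 = 3.8 m.
Total vertical stress at mid-clay: σ_v = 18.4×2.7 + 16.6×1.1 = 67.94 kPa.
Pore pressure: u = 9.81×(3.8 − 0) = 37.278 kPa.
Initial effective stress: σ'_0 = σ_v − u = 67.94 − 37.278 = 30.662 kPa.
Stress increase at mid-clay by the 2:1 spreading method:
Δσ = qBL/((B+z)(L+z)) = 167×5.3×12/((5.3+3.8)(12+3.8)) = 73.871 kPa
Final effective stress: σ'_f = 30.662 + 73.871 = 104.53 kPa.
σ'_f = 104.53 ≤ σ'_p = 175 kPa, so the clay remains overconsolidated and only the recompression index applies:
S_c = C_r·H/(1+e₀)·log₁₀(σ'_f/σ'_0) = 0.024×2.2/2.16×log₁₀(104.53/30.662)
    = 0.024444 × 0.53264 = 0.01302 m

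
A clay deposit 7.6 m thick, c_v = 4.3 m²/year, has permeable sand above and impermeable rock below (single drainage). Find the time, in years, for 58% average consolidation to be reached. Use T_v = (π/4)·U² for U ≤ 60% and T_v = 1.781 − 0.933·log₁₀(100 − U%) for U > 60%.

t ≈ 3.55 years

Drainage path length: H_d = H = 7.6 m (single drainage).
U ≤ 60%: T_v = (π/4)·U² = (π/4)×0.58² = 0.26421.
t = T_v·H_d²/c_v = 0.26421×7.6²/4.3 = 3.549 years.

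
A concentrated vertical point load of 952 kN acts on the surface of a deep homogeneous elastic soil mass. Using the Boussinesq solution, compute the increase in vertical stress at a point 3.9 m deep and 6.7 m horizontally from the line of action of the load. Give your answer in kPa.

Δσ_z ≈ 0.963 kPa

Boussinesq vertical stress below a point load on an elastic half-space:
Δσ_z = 3P/(2πz²) · [1 + (r/z)²]^(−5/2)
r/z = 6.7/3.9 = 1.7179; [1+(r/z)²]^(−5/2) = 0.032221.
Δσ_z = 3×952/(2π×3.9²) × 0.032221 = 29.885 × 0.032221 = 0.9629 kPa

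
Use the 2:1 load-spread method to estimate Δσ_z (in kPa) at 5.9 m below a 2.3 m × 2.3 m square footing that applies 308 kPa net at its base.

Δσ_z ≈ 24.2 kPa

By the 2:1 method the load spreads at 1 horizontal : 2 vertical, so at depth z the loaded area has grown by z in each plan dimension:
Δσ = qBL/((B+z)(L+z)) = 308×2.3×2.3/((2.3+5.9)(2.3+5.9)) = 24.231 kPa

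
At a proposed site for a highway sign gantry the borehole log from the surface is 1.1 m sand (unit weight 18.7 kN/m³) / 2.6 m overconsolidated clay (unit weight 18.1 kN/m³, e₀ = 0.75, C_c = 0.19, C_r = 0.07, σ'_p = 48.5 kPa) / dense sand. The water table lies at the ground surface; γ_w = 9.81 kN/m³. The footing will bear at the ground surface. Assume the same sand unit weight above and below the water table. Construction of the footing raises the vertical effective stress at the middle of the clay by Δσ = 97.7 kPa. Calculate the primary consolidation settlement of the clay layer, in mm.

S_c ≈ 148 mm

Mid-depth of clay below the ground surface: z = 1.1 + 2.6/2 = 2.4 m.
Total vertical stress at mid-clay: σ_v = 18.7×1.1 + 18.1×1.3 = 44.1 kPa.
Pore pressure: u = 9.81×(2.4 − 0) = 23.544 kPa.
Initial effective stress: σ'_0 = σ_v − u = 44.1 − 23.544 = 20.556 kPa.
Final effective stress: σ'_f = 20.556 + 97.7 = 118.26 kPa.
σ'_f = 118.26 > σ'_p = 48.5 kPa, so the stress path crosses the preconsolidation pressure — recompression up to σ'_p, then virgin compression beyond:
S_c = H/(1+e₀)·[C_r·log₁₀(σ'_p/σ'_0) + C_c·log₁₀(σ'_f/σ'_p)]
    = 2.6/1.75 × [0.07×log₁₀(48.5/20.556) + 0.19×log₁₀(118.26/48.5)]
    = 1.4857 × [0.026096 + 0.073548] = 0.148 m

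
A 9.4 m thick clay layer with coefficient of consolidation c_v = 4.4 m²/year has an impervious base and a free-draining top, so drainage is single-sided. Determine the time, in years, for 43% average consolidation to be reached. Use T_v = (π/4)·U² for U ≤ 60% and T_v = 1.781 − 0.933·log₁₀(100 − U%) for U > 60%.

t ≈ 2.92 years

Drainage path length: H_d = H = 9.4 m (single drainage).
U ≤ 60%: T_v = (π/4)·U² = (π/4)×0.43² = 0.14522.
t = T_v·H_d²/c_v = 0.14522×9.4²/4.4 = 2.916 years.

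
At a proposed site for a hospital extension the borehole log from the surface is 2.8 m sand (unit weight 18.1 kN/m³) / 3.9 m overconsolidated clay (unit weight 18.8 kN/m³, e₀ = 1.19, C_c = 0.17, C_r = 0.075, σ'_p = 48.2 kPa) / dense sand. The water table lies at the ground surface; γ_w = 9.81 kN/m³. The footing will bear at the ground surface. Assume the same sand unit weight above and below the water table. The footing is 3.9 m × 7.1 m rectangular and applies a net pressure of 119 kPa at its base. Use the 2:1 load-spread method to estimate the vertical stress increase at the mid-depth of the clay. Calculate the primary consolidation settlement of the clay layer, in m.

Mid-depth of clay below the ground surface: z = 2.8 + 3.9/2 = 4.75 m.
Total vertical stress at mid-clay: σ_v = 18.1×2.8 + 18.8×1.95 = 87.34 kPa.
Pore pressure: u = 9.81×(4.75 − 0) = 46.598 kPa.
Initial effective stress: σ'_0 = σ_v − u = 87.34 − 46.598 = 40.742 kPa.
Stress increase at mid-clay by the 2:1 spreading method:
Δσ = qBL/((B+z)(L+z)) = 119×3.9×7.1/((3.9+4.75)(7.1+4.75)) = 32.147 kPa
Final effective stress: σ'_f = 40.742 + 32.147 = 72.889 kPa.
σ'_f = 72.889 > σ'_p = 48.2 kPa, so the stress path crosses the preconsolidation pressure — recompression up to σ'_p, then virgin compression beyond:
S_c = H/(1+e₀)·[C_r·log₁₀(σ'_p/σ'_0) + C_c·log₁₀(σ'_f/σ'_p)]
    = 3.9/2.19 × [0.075×log₁₀(48.2/40.742) + 0.17×log₁₀(72.889/48.2)]
    = 1.7808 × [0.0054754 + 0.030535] = 0.06413 m

S_c ≈ 0.0641 m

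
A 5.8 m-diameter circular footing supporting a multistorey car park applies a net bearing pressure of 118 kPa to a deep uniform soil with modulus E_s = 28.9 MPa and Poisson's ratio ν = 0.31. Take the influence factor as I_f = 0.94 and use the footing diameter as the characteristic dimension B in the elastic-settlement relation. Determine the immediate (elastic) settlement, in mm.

Immediate (elastic) settlement: S_e = q·B·(1−ν²)/E_s · I_f.
E_s = 28.9 MPa = 28900 kPa.
S_e = 118 × 5.8 × (1 − 0.31²) / 28900 × 0.94
    = 118 × 5.8 × 0.9039 / 28900 × 0.94
    = 0.02012 m = 20.12 mm

S_e ≈ 20.1 mm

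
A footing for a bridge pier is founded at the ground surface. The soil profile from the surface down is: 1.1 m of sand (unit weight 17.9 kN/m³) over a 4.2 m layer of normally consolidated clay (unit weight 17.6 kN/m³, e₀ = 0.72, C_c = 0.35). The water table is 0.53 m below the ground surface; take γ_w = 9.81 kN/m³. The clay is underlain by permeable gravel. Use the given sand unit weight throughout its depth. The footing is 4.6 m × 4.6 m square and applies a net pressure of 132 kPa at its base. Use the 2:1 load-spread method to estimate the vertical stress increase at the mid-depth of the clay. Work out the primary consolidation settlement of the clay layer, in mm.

Mid-depth of clay below the ground surface: z = 1.1 + 4.2/2 = 3.2 m.
Total vertical stress at mid-clay: σ_v = 17.9×1.1 + 17.6×2.1 = 56.65 kPa.
Pore pressure: u = 9.81×(3.2 − 0.53) = 26.193 kPa.
Initial effective stress: σ'_0 = σ_v − u = 56.65 − 26.193 = 30.457 kPa.
Stress increase at mid-clay by the 2:1 spreading method:
Δσ = qBL/((B+z)(L+z)) = 132×4.6×4.6/((4.6+3.2)(4.6+3.2)) = 45.909 kPa
Final effective stress: σ'_f = σ'_0 + Δσ = 30.457 + 45.909 = 76.366 kPa.
Normally consolidated clay, so the full stress increment lies on the virgin compression line:
S_c = C_c·H/(1+e₀)·log₁₀(σ'_f/σ'_0) = 0.35×4.2/(1+0.72)×log₁₀(76.366/30.457)
    = 0.85465 × 0.39921 = 0.3412 m

S_c ≈ 341 mm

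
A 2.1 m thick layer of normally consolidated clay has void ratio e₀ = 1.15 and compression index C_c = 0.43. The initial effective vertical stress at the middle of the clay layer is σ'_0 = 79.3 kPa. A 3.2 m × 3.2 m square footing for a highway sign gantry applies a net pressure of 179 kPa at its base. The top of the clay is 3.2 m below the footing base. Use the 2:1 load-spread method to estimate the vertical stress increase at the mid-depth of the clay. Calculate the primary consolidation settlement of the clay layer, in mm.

Mid-depth of clay below the footing base: z = 3.2 + 2.1/2 = 4.25 m.
Stress increase at mid-clay by the 2:1 spreading method:
Δσ = qBL/((B+z)(L+z)) = 179×3.2×3.2/((3.2+4.25)(3.2+4.25)) = 33.025 kPa
Final effective stress: σ'_f = σ'_0 + Δσ = 79.3 + 33.025 = 112.32 kPa.
Normally consolidated clay, so the full stress increment lies on the virgin compression line:
S_c = C_c·H/(1+e₀)·log₁₀(σ'_f/σ'_0) = 0.43×2.1/(1+1.15)×log₁₀(112.32/79.3)
    = 0.42 × 0.15118 = 0.0635 m

S_c ≈ 63.5 mm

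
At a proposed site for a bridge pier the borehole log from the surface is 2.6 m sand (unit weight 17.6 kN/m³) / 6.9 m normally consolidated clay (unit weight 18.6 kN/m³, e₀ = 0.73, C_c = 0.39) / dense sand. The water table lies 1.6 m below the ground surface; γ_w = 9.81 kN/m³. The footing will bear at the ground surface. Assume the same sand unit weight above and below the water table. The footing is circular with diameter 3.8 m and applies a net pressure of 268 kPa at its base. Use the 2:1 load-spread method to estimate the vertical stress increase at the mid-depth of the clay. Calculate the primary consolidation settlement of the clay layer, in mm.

S_c ≈ 318 mm

Mid-depth of clay below the ground surface: z = 2.6 + 6.9/2 = 6.05 m.
Total vertical stress at mid-clay: σ_v = 17.6×2.6 + 18.6×3.45 = 109.93 kPa.
Pore pressure: u = 9.81×(6.05 − 1.6) = 43.655 kPa.
Initial effective stress: σ'_0 = σ_v − u = 109.93 − 43.655 = 66.275 kPa.
Stress increase at mid-clay by the 2:1 spreading method:
Δσ ≈ qD²/(D+z)² = 268×3.8²/(3.8+6.05)² = 39.887 kPa
Final effective stress: σ'_f = σ'_0 + Δσ = 66.275 + 39.887 = 106.16 kPa.
Normally consolidated clay, so the full stress increment lies on the virgin compression line:
S_c = C_c·H/(1+e₀)·log₁₀(σ'_f/σ'_0) = 0.39×6.9/(1+0.73)×log₁₀(106.16/66.275)
    = 1.5555 × 0.20461 = 0.3183 m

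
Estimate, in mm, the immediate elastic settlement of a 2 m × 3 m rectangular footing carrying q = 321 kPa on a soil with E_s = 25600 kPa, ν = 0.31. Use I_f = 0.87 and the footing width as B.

S_e ≈ 19.7 mm

Immediate (elastic) settlement: S_e = q·B·(1−ν²)/E_s · I_f.
S_e = 321 × 2 × (1 − 0.31²) / 25600 × 0.87
    = 321 × 2 × 0.9039 / 25600 × 0.87
    = 0.01972 m = 19.72 mm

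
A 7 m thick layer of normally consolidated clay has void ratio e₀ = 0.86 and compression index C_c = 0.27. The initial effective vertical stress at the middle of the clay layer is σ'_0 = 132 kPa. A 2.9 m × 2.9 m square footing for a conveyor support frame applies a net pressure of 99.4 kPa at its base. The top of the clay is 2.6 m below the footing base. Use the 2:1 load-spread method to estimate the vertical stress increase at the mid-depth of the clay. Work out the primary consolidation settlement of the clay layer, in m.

Mid-depth of clay below the footing base: z = 2.6 + 7/2 = 6.1 m.
Stress increase at mid-clay by the 2:1 spreading method:
Δσ = qBL/((B+z)(L+z)) = 99.4×2.9×2.9/((2.9+6.1)(2.9+6.1)) = 10.32 kPa
Final effective stress: σ'_f = σ'_0 + Δσ = 132 + 10.32 = 142.32 kPa.
Normally consolidated clay, so the full stress increment lies on the virgin compression line:
S_c = C_c·H/(1+e₀)·log₁₀(σ'_f/σ'_0) = 0.27×7/(1+0.86)×log₁₀(142.32/132)
    = 1.0161 × 0.032692 = 0.03322 m

S_c ≈ 0.0332 m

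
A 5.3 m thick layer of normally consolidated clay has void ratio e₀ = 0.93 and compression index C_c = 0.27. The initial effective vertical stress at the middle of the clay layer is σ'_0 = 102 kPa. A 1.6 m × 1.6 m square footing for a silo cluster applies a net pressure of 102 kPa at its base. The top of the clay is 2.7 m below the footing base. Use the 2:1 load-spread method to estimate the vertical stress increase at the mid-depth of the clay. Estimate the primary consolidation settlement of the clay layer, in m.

Mid-depth of clay below the footing base: z = 2.7 + 5.3/2 = 5.35 m.
Stress increase at mid-clay by the 2:1 spreading method:
Δσ = qBL/((B+z)(L+z)) = 102×1.6×1.6/((1.6+5.35)(1.6+5.35)) = 5.4059 kPa
Final effective stress: σ'_f = σ'_0 + Δσ = 102 + 5.4059 = 107.41 kPa.
Normally consolidated clay, so the full stress increment lies on the virgin compression line:
S_c = C_c·H/(1+e₀)·log₁₀(σ'_f/σ'_0) = 0.27×5.3/(1+0.93)×log₁₀(107.41/102)
    = 0.74145 × 0.022445 = 0.01664 m

S_c ≈ 0.0166 m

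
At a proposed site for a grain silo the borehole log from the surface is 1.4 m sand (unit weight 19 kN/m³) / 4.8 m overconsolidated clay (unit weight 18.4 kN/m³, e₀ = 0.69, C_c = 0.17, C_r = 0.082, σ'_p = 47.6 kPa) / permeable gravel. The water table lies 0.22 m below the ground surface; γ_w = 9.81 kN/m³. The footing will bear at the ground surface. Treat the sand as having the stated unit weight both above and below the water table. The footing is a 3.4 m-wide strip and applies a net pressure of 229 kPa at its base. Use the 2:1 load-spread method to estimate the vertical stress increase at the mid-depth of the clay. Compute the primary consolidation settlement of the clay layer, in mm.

S_c ≈ 261 mm

Mid-depth of clay below the ground surface: z = 1.4 + 4.8/2 = 3.8 m.
Total vertical stress at mid-clay: σ_v = 19×1.4 + 18.4×2.4 = 70.76 kPa.
Pore pressure: u = 9.81×(3.8 − 0.22) = 35.12 kPa.
Initial effective stress: σ'_0 = σ_v − u = 70.76 − 35.12 = 35.64 kPa.
Stress increase at mid-clay by the 2:1 spreading method:
Δσ = qB/(B+z) = 229×3.4/(3.4+3.8) = 108.14 kPa
Final effective stress: σ'_f = 35.64 + 108.14 = 143.78 kPa.
σ'_f = 143.78 > σ'_p = 47.6 kPa, so the stress path crosses the preconsolidation pressure — recompression up to σ'_p, then virgin compression beyond:
S_c = H/(1+e₀)·[C_r·log₁₀(σ'_p/σ'_0) + C_c·log₁₀(σ'_f/σ'_p)]
    = 4.8/1.69 × [0.082×log₁₀(47.6/35.64) + 0.17×log₁₀(143.78/47.6)]
    = 2.8402 × [0.010305 + 0.081616] = 0.2611 m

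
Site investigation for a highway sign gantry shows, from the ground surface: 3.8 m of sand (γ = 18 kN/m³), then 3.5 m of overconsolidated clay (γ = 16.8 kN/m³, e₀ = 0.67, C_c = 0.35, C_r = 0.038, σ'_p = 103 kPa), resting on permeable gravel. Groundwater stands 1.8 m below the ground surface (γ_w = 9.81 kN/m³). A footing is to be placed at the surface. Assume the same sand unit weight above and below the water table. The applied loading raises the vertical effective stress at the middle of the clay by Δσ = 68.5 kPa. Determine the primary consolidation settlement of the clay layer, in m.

S_c ≈ 0.0911 m

Mid-depth of clay below the ground surface: z = 3.8 + 3.5/2 = 5.55 m.
Total vertical stress at mid-clay: σ_v = 18×3.8 + 16.8×1.75 = 97.8 kPa.
Pore pressure: u = 9.81×(5.55 − 1.8) = 36.788 kPa.
Initial effective stress: σ'_0 = σ_v − u = 97.8 − 36.788 = 61.012 kPa.
Final effective stress: σ'_f = 61.012 + 68.5 = 129.51 kPa.
σ'_f = 129.51 > σ'_p = 103 kPa, so the stress path crosses the preconsolidation pressure — recompression up to σ'_p, then virgin compression beyond:
S_c = H/(1+e₀)·[C_r·log₁₀(σ'_p/σ'_0) + C_c·log₁₀(σ'_f/σ'_p)]
    = 3.5/1.67 × [0.038×log₁₀(103/61.012) + 0.35×log₁₀(129.51/103)]
    = 2.0958 × [0.008642 + 0.034813] = 0.09107 m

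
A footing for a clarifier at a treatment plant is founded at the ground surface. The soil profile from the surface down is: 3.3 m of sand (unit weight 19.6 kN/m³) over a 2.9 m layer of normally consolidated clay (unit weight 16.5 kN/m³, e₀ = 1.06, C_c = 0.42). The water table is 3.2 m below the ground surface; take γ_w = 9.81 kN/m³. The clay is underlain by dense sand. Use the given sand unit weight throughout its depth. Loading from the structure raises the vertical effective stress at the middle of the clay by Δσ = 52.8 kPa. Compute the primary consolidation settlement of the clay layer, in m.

Mid-depth of clay below the ground surface: z = 3.3 + 2.9/2 = 4.75 m.
Total vertical stress at mid-clay: σ_v = 19.6×3.3 + 16.5×1.45 = 88.605 kPa.
Pore pressure: u = 9.81×(4.75 − 3.2) = 15.206 kPa.
Initial effective stress: σ'_0 = σ_v − u = 88.605 − 15.206 = 73.399 kPa.
Final effective stress: σ'_f = σ'_0 + Δσ = 73.399 + 52.8 = 126.2 kPa.
Normally consolidated clay, so the full stress increment lies on the virgin compression line:
S_c = C_c·H/(1+e₀)·log₁₀(σ'_f/σ'_0) = 0.42×2.9/(1+1.06)×log₁₀(126.2/73.399)
    = 0.59126 × 0.23537 = 0.1392 m

S_c ≈ 0.139 m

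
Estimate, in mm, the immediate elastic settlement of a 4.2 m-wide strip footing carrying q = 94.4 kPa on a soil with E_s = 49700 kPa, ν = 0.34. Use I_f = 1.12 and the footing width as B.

Immediate (elastic) settlement: S_e = q·B·(1−ν²)/E_s · I_f.
S_e = 94.4 × 4.2 × (1 − 0.34²) / 49700 × 1.12
    = 94.4 × 4.2 × 0.8844 / 49700 × 1.12
    = 0.007902 m = 7.902 mm

S_e ≈ 7.9 mm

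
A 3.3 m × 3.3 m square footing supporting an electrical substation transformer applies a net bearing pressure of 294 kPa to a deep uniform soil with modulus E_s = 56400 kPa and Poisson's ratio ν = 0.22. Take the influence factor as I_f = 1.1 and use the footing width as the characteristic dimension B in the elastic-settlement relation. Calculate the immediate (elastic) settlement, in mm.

Immediate (elastic) settlement: S_e = q·B·(1−ν²)/E_s · I_f.
S_e = 294 × 3.3 × (1 − 0.22²) / 56400 × 1.1
    = 294 × 3.3 × 0.9516 / 56400 × 1.1
    = 0.01801 m = 18.01 mm

S_e ≈ 18 mm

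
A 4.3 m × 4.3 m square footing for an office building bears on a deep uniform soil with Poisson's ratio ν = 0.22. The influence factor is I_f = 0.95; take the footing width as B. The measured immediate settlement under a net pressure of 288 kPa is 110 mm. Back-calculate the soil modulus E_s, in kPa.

S_e = q·B·(1−ν²)/E_s · I_f  ⇒  E_s = q·B·(1−ν²)·I_f / S_e.
E_s = 288 × 4.3 × 0.9516 × 0.95 / 0.11 = 10180 kPa

E_s ≈ 10200 kPa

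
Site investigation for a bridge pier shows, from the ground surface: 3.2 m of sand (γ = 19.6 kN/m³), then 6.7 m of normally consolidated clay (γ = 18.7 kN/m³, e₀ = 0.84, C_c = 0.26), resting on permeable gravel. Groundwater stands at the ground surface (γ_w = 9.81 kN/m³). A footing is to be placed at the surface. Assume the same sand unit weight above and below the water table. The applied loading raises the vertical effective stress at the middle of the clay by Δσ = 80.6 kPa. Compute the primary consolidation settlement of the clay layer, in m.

S_c ≈ 0.346 m

Mid-depth of clay below the ground surface: z = 3.2 + 6.7/2 = 6.55 m.
Total vertical stress at mid-clay: σ_v = 19.6×3.2 + 18.7×3.35 = 125.37 kPa.
Pore pressure: u = 9.81×(6.55 − 0) = 64.255 kPa.
Initial effective stress: σ'_0 = σ_v − u = 125.37 − 64.255 = 61.115 kPa.
Final effective stress: σ'_f = σ'_0 + Δσ = 61.115 + 80.6 = 141.72 kPa.
Normally consolidated clay, so the full stress increment lies on the virgin compression line:
S_c = C_c·H/(1+e₀)·log₁₀(σ'_f/σ'_0) = 0.26×6.7/(1+0.84)×log₁₀(141.72/61.115)
    = 0.94674 × 0.36528 = 0.3458 m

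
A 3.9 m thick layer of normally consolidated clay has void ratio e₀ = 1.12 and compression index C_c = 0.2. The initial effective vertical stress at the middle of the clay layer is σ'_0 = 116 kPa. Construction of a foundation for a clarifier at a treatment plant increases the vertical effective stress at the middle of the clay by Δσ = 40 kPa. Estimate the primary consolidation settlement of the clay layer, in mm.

S_c ≈ 47.3 mm

Final effective stress: σ'_f = σ'_0 + Δσ = 116 + 40 = 156 kPa.
Normally consolidated clay, so the full stress increment lies on the virgin compression line:
S_c = C_c·H/(1+e₀)·log₁₀(σ'_f/σ'_0) = 0.2×3.9/(1+1.12)×log₁₀(156/116)
    = 0.36792 × 0.12867 = 0.04734 m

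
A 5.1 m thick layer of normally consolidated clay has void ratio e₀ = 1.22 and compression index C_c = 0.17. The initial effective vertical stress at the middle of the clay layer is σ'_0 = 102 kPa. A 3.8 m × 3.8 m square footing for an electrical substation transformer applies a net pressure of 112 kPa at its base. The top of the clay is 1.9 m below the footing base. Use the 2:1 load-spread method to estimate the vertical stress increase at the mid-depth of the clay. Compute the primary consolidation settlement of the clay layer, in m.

Mid-depth of clay below the footing base: z = 1.9 + 5.1/2 = 4.45 m.
Stress increase at mid-clay by the 2:1 spreading method:
Δσ = qBL/((B+z)(L+z)) = 112×3.8×3.8/((3.8+4.45)(3.8+4.45)) = 23.762 kPa
Final effective stress: σ'_f = σ'_0 + Δσ = 102 + 23.762 = 125.76 kPa.
Normally consolidated clay, so the full stress increment lies on the virgin compression line:
S_c = C_c·H/(1+e₀)·log₁₀(σ'_f/σ'_0) = 0.17×5.1/(1+1.22)×log₁₀(125.76/102)
    = 0.39054 × 0.090942 = 0.03552 m

S_c ≈ 0.0355 m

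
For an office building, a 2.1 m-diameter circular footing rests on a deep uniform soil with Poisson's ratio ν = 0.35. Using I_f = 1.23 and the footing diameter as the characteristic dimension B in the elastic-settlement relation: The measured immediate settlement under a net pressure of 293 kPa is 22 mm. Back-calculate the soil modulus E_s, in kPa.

S_e = q·B·(1−ν²)/E_s · I_f  ⇒  E_s = q·B·(1−ν²)·I_f / S_e.
E_s = 293 × 2.1 × 0.8775 × 1.23 / 0.022 = 30190 kPa

E_s ≈ 30200 kPa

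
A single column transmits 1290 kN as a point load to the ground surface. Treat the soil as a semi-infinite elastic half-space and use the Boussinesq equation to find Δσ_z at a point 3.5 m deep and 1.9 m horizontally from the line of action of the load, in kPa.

Δσ_z ≈ 26.4 kPa

Boussinesq vertical stress below a point load on an elastic half-space:
Δσ_z = 3P/(2πz²) · [1 + (r/z)²]^(−5/2)
r/z = 1.9/3.5 = 0.54286; [1+(r/z)²]^(−5/2) = 0.5243.
Δσ_z = 3×1290/(2π×3.5²) × 0.5243 = 50.28 × 0.5243 = 26.36 kPa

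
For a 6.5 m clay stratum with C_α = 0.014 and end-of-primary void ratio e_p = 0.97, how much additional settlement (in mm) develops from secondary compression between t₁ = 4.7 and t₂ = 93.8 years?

S_s ≈ 60.1 mm

Secondary compression: S_s = C_α·H/(1+e_p)·log₁₀(t₂/t₁)
S_s = 0.014×6.5/(1+0.97)×log₁₀(93.8/4.7)
    = 0.04619 × 1.3 = 0.06006 m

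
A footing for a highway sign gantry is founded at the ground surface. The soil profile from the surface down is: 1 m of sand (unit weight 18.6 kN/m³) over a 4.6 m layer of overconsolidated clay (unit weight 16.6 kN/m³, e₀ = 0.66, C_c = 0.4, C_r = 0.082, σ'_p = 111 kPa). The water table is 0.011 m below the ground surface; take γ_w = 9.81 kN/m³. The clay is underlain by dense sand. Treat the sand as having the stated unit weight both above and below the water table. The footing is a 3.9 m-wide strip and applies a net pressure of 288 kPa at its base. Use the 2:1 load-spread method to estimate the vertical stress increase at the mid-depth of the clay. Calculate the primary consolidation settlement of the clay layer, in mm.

S_c ≈ 383 mm

Mid-depth of clay below the ground surface: z = 1 + 4.6/2 = 3.3 m.
Total vertical stress at mid-clay: σ_v = 18.6×1 + 16.6×2.3 = 56.78 kPa.
Pore pressure: u = 9.81×(3.3 − 0.011) = 32.265 kPa.
Initial effective stress: σ'_0 = σ_v − u = 56.78 − 32.265 = 24.515 kPa.
Stress increase at mid-clay by the 2:1 spreading method:
Δσ = qB/(B+z) = 288×3.9/(3.9+3.3) = 156 kPa
Final effective stress: σ'_f = 24.515 + 156 = 180.51 kPa.
σ'_f = 180.51 > σ'_p = 111 kPa, so the stress path crosses the preconsolidation pressure — recompression up to σ'_p, then virgin compression beyond:
S_c = H/(1+e₀)·[C_r·log₁₀(σ'_p/σ'_0) + C_c·log₁₀(σ'_f/σ'_p)]
    = 4.6/1.66 × [0.082×log₁₀(111/24.515) + 0.4×log₁₀(180.51/111)]
    = 2.7711 × [0.053783 + 0.084471] = 0.3831 m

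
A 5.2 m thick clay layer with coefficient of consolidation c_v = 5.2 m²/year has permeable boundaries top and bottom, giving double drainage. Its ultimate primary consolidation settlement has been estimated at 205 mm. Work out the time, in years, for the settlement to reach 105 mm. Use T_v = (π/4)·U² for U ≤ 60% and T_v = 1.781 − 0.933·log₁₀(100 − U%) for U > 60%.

t ≈ 0.268 years

Drainage path length: H_d = H/2 = 2.6 m (double drainage).
U = S(t)/S_ult = 105/205 = 0.5122.
U ≤ 60%: T_v = (π/4)·U² = (π/4)×0.5122² = 0.20604.
t = T_v·H_d²/c_v = 0.20604×2.6²/5.2 = 0.2679 years.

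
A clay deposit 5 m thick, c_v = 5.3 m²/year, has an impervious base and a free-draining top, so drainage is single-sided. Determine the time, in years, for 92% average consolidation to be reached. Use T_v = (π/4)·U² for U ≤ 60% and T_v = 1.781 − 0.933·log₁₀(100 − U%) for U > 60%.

t ≈ 4.43 years

Drainage path length: H_d = H = 5 m (single drainage).
U > 60%: T_v = 1.781 − 0.933·log₁₀(100 − 92) = 0.93842.
t = T_v·H_d²/c_v = 0.93842×5²/5.3 = 4.427 years.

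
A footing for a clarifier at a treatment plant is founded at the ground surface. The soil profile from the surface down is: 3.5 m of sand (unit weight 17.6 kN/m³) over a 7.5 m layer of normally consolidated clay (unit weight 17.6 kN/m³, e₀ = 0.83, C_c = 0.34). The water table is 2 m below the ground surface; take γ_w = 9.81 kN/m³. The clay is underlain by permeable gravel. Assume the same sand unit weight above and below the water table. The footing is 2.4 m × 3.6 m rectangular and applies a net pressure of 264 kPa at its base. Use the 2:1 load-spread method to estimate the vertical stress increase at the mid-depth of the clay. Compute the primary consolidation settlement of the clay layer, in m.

S_c ≈ 0.152 m

Mid-depth of clay below the ground surface: z = 3.5 + 7.5/2 = 7.25 m.
Total vertical stress at mid-clay: σ_v = 17.6×3.5 + 17.6×3.75 = 127.6 kPa.
Pore pressure: u = 9.81×(7.25 − 2) = 51.503 kPa.
Initial effective stress: σ'_0 = σ_v − u = 127.6 − 51.503 = 76.097 kPa.
Stress increase at mid-clay by the 2:1 spreading method:
Δσ = qBL/((B+z)(L+z)) = 264×2.4×3.6/((2.4+7.25)(3.6+7.25)) = 21.785 kPa
Final effective stress: σ'_f = σ'_0 + Δσ = 76.097 + 21.785 = 97.882 kPa.
Normally consolidated clay, so the full stress increment lies on the virgin compression line:
S_c = C_c·H/(1+e₀)·log₁₀(σ'_f/σ'_0) = 0.34×7.5/(1+0.83)×log₁₀(97.882/76.097)
    = 1.3934 × 0.10934 = 0.1524 m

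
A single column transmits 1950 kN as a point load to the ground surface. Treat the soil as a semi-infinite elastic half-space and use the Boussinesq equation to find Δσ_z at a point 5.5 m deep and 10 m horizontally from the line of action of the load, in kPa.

Boussinesq vertical stress below a point load on an elastic half-space:
Δσ_z = 3P/(2πz²) · [1 + (r/z)²]^(−5/2)
r/z = 10/5.5 = 1.8182; [1+(r/z)²]^(−5/2) = 0.025994.
Δσ_z = 3×1950/(2π×5.5²) × 0.025994 = 30.779 × 0.025994 = 0.8001 kPa

Δσ_z ≈ 0.8 kPa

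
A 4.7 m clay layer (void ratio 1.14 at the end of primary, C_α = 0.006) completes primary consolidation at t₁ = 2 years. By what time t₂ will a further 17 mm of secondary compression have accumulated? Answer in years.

t₂ ≈ 39 years

S_s = C_α·H/(1+e_p)·log₁₀(t₂/t₁) ⇒ log₁₀(t₂/t₁) = S_s·(1+e_p)/(C_α·H).
log₁₀(t₂/t₁) = 0.017 × (1+1.14) / (0.006×4.7) = 1.29
t₂ = t₁ × 10^1.29 = 2 × 19.5 = 39 years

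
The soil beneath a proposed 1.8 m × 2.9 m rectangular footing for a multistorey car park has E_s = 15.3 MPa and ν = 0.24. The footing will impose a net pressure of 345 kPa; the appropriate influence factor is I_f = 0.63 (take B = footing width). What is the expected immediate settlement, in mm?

S_e ≈ 24.1 mm

Immediate (elastic) settlement: S_e = q·B·(1−ν²)/E_s · I_f.
E_s = 15.3 MPa = 15300 kPa.
S_e = 345 × 1.8 × (1 − 0.24²) / 15300 × 0.63
    = 345 × 1.8 × 0.9424 / 15300 × 0.63
    = 0.0241 m = 24.1 mm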